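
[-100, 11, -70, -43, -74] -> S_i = Random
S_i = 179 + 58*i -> [179, 237, 295, 353, 411]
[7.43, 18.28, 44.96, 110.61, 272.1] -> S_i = 7.43*2.46^i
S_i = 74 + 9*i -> [74, 83, 92, 101, 110]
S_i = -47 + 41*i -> [-47, -6, 35, 76, 117]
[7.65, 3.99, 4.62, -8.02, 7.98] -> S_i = Random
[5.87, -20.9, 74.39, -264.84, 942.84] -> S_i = 5.87*(-3.56)^i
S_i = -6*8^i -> [-6, -48, -384, -3072, -24576]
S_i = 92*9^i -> [92, 828, 7452, 67068, 603612]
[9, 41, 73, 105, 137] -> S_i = 9 + 32*i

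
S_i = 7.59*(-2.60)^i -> [7.59, -19.73, 51.31, -133.4, 346.84]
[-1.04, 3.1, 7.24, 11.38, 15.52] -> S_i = -1.04 + 4.14*i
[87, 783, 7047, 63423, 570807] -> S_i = 87*9^i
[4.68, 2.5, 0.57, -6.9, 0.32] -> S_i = Random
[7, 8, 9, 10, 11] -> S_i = 7 + 1*i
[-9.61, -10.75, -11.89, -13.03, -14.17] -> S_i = -9.61 + -1.14*i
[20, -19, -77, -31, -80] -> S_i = Random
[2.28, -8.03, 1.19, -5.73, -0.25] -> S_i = Random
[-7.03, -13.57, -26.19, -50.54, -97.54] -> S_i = -7.03*1.93^i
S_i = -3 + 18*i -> [-3, 15, 33, 51, 69]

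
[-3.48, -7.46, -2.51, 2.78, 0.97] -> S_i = Random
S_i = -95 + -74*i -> [-95, -169, -243, -317, -391]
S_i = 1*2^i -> [1, 2, 4, 8, 16]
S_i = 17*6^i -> [17, 102, 612, 3672, 22032]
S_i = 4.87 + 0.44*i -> [4.87, 5.31, 5.75, 6.19, 6.63]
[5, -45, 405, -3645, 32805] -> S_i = 5*-9^i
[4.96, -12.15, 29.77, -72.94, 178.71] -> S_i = 4.96*(-2.45)^i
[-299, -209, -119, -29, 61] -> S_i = -299 + 90*i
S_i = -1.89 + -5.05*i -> [-1.89, -6.94, -11.99, -17.04, -22.09]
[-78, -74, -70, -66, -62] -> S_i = -78 + 4*i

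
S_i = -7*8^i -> [-7, -56, -448, -3584, -28672]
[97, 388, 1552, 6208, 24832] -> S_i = 97*4^i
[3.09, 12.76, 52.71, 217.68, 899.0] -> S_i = 3.09*4.13^i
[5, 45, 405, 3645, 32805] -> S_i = 5*9^i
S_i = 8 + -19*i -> [8, -11, -30, -49, -68]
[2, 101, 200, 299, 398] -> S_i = 2 + 99*i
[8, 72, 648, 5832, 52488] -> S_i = 8*9^i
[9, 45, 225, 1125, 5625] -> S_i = 9*5^i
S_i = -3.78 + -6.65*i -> [-3.78, -10.43, -17.08, -23.73, -30.38]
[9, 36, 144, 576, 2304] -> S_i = 9*4^i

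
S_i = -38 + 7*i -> [-38, -31, -24, -17, -10]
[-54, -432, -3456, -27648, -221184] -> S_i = -54*8^i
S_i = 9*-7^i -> [9, -63, 441, -3087, 21609]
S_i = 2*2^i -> [2, 4, 8, 16, 32]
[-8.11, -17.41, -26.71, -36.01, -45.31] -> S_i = -8.11 + -9.30*i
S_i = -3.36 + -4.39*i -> [-3.36, -7.75, -12.14, -16.53, -20.92]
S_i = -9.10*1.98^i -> [-9.1, -18.02, -35.68, -70.64, -139.86]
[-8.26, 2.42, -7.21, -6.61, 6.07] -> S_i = Random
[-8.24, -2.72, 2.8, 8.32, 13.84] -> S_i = -8.24 + 5.52*i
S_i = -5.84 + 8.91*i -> [-5.84, 3.07, 11.98, 20.89, 29.8]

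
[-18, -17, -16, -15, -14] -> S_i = -18 + 1*i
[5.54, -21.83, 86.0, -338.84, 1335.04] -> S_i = 5.54*(-3.94)^i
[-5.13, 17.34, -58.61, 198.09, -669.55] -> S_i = -5.13*(-3.38)^i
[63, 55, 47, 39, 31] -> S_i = 63 + -8*i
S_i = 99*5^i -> [99, 495, 2475, 12375, 61875]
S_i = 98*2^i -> [98, 196, 392, 784, 1568]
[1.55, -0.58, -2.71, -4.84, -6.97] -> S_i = 1.55 + -2.13*i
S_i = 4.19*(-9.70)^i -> [4.19, -40.64, 394.24, -3824.1, 37093.77]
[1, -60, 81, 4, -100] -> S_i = Random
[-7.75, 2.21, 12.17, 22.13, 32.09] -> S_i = -7.75 + 9.96*i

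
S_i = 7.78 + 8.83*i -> [7.78, 16.61, 25.44, 34.27, 43.1]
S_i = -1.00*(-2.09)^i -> [-1.0, 2.09, -4.37, 9.13, -19.08]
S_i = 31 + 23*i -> [31, 54, 77, 100, 123]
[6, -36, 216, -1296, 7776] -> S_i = 6*-6^i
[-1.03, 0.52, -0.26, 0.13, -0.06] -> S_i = -1.03*(-0.50)^i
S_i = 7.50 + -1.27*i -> [7.5, 6.23, 4.96, 3.69, 2.42]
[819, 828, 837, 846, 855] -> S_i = 819 + 9*i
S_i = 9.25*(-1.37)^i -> [9.25, -12.67, 17.36, -23.79, 32.59]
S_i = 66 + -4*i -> [66, 62, 58, 54, 50]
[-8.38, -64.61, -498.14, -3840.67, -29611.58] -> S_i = -8.38*7.71^i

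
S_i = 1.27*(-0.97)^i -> [1.27, -1.23, 1.19, -1.16, 1.12]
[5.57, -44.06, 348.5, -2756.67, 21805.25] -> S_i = 5.57*(-7.91)^i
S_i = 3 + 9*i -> [3, 12, 21, 30, 39]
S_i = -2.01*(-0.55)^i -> [-2.01, 1.11, -0.61, 0.33, -0.18]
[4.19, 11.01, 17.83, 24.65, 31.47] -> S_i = 4.19 + 6.82*i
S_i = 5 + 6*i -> [5, 11, 17, 23, 29]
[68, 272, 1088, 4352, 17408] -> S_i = 68*4^i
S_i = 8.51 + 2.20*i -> [8.51, 10.71, 12.91, 15.11, 17.31]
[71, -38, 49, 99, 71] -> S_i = Random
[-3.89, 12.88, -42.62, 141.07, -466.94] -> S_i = -3.89*(-3.31)^i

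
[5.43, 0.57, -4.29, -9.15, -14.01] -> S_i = 5.43 + -4.86*i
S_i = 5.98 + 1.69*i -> [5.98, 7.67, 9.36, 11.05, 12.74]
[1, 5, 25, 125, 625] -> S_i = 1*5^i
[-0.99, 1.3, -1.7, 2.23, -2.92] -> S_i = -0.99*(-1.31)^i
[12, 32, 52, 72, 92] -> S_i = 12 + 20*i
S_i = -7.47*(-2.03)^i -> [-7.47, 15.16, -30.78, 62.49, -126.85]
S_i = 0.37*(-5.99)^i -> [0.37, -2.22, 13.28, -79.52, 476.33]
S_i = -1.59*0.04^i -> [-1.59, -0.06, -0.0, -0.0, -0.0]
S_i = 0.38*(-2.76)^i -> [0.38, -1.05, 2.89, -7.99, 22.05]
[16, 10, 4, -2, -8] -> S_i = 16 + -6*i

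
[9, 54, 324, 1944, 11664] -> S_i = 9*6^i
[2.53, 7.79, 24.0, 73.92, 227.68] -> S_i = 2.53*3.08^i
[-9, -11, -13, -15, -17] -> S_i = -9 + -2*i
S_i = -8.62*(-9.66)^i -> [-8.62, 83.27, -804.38, 7770.32, -75061.25]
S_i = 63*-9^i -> [63, -567, 5103, -45927, 413343]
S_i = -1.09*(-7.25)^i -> [-1.09, 7.9, -57.29, 415.38, -3011.47]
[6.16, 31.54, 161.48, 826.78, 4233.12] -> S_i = 6.16*5.12^i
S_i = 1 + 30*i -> [1, 31, 61, 91, 121]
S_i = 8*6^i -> [8, 48, 288, 1728, 10368]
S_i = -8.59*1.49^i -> [-8.59, -12.8, -19.07, -28.42, -42.34]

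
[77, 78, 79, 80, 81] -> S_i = 77 + 1*i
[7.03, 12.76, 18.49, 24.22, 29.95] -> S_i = 7.03 + 5.73*i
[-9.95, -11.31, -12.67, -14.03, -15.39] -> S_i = -9.95 + -1.36*i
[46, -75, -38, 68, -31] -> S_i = Random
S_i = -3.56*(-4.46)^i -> [-3.56, 15.88, -70.81, 315.83, -1408.61]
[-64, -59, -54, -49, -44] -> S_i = -64 + 5*i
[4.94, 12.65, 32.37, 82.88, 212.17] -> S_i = 4.94*2.56^i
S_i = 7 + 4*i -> [7, 11, 15, 19, 23]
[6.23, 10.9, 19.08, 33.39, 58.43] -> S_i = 6.23*1.75^i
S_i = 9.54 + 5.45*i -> [9.54, 14.99, 20.44, 25.89, 31.34]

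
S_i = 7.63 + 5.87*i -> [7.63, 13.5, 19.37, 25.24, 31.11]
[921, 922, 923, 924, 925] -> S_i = 921 + 1*i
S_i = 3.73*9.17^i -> [3.73, 34.2, 313.65, 2876.19, 26374.62]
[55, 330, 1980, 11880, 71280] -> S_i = 55*6^i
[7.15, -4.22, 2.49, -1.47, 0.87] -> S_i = 7.15*(-0.59)^i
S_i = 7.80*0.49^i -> [7.8, 3.82, 1.87, 0.92, 0.45]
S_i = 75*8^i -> [75, 600, 4800, 38400, 307200]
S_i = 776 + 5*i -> [776, 781, 786, 791, 796]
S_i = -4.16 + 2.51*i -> [-4.16, -1.65, 0.86, 3.37, 5.88]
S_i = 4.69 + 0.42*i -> [4.69, 5.11, 5.53, 5.95, 6.37]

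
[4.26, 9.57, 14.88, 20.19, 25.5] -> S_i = 4.26 + 5.31*i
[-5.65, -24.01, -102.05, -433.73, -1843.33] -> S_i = -5.65*4.25^i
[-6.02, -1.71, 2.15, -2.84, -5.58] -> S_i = Random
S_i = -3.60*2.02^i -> [-3.6, -7.27, -14.69, -29.67, -59.94]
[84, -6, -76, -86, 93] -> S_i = Random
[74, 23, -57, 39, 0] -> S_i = Random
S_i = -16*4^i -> [-16, -64, -256, -1024, -4096]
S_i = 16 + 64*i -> [16, 80, 144, 208, 272]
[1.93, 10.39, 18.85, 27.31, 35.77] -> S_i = 1.93 + 8.46*i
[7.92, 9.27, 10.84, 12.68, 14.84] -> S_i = 7.92*1.17^i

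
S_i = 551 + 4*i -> [551, 555, 559, 563, 567]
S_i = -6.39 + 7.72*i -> [-6.39, 1.33, 9.05, 16.77, 24.49]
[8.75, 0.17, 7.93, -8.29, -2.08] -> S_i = Random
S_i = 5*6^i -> [5, 30, 180, 1080, 6480]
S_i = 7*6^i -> [7, 42, 252, 1512, 9072]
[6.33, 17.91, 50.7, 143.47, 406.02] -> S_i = 6.33*2.83^i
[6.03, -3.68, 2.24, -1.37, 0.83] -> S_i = 6.03*(-0.61)^i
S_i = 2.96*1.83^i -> [2.96, 5.42, 9.91, 18.14, 33.2]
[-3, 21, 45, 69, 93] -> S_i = -3 + 24*i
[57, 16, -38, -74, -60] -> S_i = Random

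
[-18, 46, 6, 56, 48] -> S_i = Random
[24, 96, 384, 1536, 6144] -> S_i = 24*4^i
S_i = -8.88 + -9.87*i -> [-8.88, -18.75, -28.62, -38.49, -48.36]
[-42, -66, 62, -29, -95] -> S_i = Random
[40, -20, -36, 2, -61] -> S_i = Random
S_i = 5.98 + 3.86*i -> [5.98, 9.84, 13.7, 17.56, 21.42]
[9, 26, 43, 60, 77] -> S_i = 9 + 17*i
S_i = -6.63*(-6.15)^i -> [-6.63, 40.77, -250.76, 1542.19, -9484.49]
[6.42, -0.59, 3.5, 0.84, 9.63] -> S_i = Random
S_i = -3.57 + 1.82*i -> [-3.57, -1.75, 0.07, 1.89, 3.71]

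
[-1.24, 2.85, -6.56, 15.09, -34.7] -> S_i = -1.24*(-2.30)^i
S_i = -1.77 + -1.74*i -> [-1.77, -3.51, -5.25, -6.99, -8.73]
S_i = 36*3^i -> [36, 108, 324, 972, 2916]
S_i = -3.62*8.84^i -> [-3.62, -32.0, -282.89, -2500.72, -22106.38]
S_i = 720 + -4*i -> [720, 716, 712, 708, 704]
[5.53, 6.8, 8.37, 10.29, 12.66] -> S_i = 5.53*1.23^i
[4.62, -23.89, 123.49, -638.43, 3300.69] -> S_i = 4.62*(-5.17)^i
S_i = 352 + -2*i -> [352, 350, 348, 346, 344]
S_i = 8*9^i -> [8, 72, 648, 5832, 52488]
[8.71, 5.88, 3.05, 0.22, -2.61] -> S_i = 8.71 + -2.83*i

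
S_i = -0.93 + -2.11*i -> [-0.93, -3.04, -5.15, -7.26, -9.37]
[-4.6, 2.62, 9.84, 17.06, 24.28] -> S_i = -4.60 + 7.22*i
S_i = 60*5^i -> [60, 300, 1500, 7500, 37500]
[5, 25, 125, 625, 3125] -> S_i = 5*5^i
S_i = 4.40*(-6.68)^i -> [4.4, -29.39, 196.34, -1311.54, 8761.1]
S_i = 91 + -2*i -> [91, 89, 87, 85, 83]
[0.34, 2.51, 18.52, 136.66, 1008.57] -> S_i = 0.34*7.38^i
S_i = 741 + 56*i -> [741, 797, 853, 909, 965]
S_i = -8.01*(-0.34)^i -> [-8.01, 2.72, -0.93, 0.31, -0.11]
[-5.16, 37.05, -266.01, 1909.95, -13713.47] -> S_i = -5.16*(-7.18)^i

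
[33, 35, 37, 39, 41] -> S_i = 33 + 2*i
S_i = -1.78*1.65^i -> [-1.78, -2.94, -4.85, -8.0, -13.19]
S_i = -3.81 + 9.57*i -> [-3.81, 5.76, 15.33, 24.9, 34.47]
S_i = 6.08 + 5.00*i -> [6.08, 11.08, 16.08, 21.08, 26.08]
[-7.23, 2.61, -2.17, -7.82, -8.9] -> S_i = Random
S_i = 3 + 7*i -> [3, 10, 17, 24, 31]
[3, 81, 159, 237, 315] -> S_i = 3 + 78*i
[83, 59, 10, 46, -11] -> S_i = Random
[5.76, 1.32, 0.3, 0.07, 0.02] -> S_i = 5.76*0.23^i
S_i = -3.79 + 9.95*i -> [-3.79, 6.16, 16.11, 26.06, 36.01]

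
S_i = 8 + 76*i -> [8, 84, 160, 236, 312]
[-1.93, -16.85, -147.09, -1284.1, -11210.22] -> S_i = -1.93*8.73^i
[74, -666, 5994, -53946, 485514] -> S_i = 74*-9^i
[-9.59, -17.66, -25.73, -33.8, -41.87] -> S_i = -9.59 + -8.07*i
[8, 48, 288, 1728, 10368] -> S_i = 8*6^i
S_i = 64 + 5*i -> [64, 69, 74, 79, 84]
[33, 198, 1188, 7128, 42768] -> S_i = 33*6^i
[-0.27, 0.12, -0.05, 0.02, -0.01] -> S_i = -0.27*(-0.45)^i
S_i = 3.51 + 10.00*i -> [3.51, 13.51, 23.51, 33.51, 43.51]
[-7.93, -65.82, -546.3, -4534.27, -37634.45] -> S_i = -7.93*8.30^i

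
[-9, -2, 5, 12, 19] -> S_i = -9 + 7*i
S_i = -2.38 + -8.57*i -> [-2.38, -10.95, -19.52, -28.09, -36.66]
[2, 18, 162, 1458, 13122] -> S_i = 2*9^i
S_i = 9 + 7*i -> [9, 16, 23, 30, 37]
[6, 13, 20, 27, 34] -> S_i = 6 + 7*i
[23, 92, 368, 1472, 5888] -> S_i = 23*4^i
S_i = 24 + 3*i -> [24, 27, 30, 33, 36]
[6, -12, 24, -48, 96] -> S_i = 6*-2^i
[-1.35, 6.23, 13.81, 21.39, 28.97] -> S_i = -1.35 + 7.58*i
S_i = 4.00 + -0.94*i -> [4.0, 3.06, 2.12, 1.18, 0.24]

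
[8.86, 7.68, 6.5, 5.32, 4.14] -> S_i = 8.86 + -1.18*i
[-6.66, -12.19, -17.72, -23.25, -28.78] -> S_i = -6.66 + -5.53*i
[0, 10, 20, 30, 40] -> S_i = 0 + 10*i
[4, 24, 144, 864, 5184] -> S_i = 4*6^i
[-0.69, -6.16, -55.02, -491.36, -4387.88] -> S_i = -0.69*8.93^i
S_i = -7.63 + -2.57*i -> [-7.63, -10.2, -12.77, -15.34, -17.91]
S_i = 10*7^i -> [10, 70, 490, 3430, 24010]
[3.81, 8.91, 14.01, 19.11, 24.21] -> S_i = 3.81 + 5.10*i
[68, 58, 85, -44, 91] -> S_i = Random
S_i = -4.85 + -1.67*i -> [-4.85, -6.52, -8.19, -9.86, -11.53]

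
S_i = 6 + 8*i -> [6, 14, 22, 30, 38]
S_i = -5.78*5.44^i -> [-5.78, -31.44, -171.05, -930.52, -5062.02]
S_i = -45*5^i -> [-45, -225, -1125, -5625, -28125]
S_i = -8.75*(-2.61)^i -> [-8.75, 22.84, -59.61, 155.57, -406.04]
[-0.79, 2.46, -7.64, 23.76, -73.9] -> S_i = -0.79*(-3.11)^i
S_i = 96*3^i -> [96, 288, 864, 2592, 7776]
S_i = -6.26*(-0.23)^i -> [-6.26, 1.44, -0.33, 0.08, -0.02]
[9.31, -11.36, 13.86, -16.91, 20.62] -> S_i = 9.31*(-1.22)^i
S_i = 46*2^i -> [46, 92, 184, 368, 736]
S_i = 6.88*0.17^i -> [6.88, 1.17, 0.2, 0.03, 0.01]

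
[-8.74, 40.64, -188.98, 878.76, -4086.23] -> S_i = -8.74*(-4.65)^i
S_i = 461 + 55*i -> [461, 516, 571, 626, 681]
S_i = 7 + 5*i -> [7, 12, 17, 22, 27]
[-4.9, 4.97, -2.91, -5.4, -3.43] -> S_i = Random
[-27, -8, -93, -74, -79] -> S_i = Random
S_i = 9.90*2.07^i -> [9.9, 20.49, 42.42, 87.81, 181.77]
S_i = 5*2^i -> [5, 10, 20, 40, 80]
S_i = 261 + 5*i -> [261, 266, 271, 276, 281]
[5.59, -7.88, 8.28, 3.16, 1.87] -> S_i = Random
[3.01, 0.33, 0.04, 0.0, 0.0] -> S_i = 3.01*0.11^i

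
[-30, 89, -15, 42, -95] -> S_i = Random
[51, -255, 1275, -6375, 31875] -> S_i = 51*-5^i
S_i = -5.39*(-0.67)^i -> [-5.39, 3.61, -2.42, 1.62, -1.09]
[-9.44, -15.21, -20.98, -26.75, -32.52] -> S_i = -9.44 + -5.77*i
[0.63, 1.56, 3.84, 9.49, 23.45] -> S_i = 0.63*2.47^i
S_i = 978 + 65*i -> [978, 1043, 1108, 1173, 1238]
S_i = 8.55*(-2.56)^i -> [8.55, -21.89, 56.03, -143.45, 367.22]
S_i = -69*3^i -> [-69, -207, -621, -1863, -5589]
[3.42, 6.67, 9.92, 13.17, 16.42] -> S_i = 3.42 + 3.25*i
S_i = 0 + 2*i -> [0, 2, 4, 6, 8]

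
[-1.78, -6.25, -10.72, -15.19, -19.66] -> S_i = -1.78 + -4.47*i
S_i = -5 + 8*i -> [-5, 3, 11, 19, 27]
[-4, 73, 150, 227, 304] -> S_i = -4 + 77*i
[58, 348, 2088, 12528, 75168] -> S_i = 58*6^i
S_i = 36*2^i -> [36, 72, 144, 288, 576]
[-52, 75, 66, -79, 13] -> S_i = Random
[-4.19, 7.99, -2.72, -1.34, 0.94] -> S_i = Random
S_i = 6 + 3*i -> [6, 9, 12, 15, 18]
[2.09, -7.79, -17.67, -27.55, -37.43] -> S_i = 2.09 + -9.88*i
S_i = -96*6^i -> [-96, -576, -3456, -20736, -124416]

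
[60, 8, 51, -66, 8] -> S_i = Random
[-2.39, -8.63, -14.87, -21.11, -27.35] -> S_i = -2.39 + -6.24*i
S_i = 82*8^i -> [82, 656, 5248, 41984, 335872]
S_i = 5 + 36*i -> [5, 41, 77, 113, 149]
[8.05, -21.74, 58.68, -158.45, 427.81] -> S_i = 8.05*(-2.70)^i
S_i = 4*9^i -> [4, 36, 324, 2916, 26244]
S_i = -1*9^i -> [-1, -9, -81, -729, -6561]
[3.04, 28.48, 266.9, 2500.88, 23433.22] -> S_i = 3.04*9.37^i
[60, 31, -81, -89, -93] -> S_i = Random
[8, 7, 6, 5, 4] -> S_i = 8 + -1*i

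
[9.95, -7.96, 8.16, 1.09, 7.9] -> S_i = Random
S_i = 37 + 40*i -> [37, 77, 117, 157, 197]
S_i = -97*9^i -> [-97, -873, -7857, -70713, -636417]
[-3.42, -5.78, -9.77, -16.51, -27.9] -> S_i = -3.42*1.69^i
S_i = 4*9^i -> [4, 36, 324, 2916, 26244]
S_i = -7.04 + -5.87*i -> [-7.04, -12.91, -18.78, -24.65, -30.52]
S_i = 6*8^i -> [6, 48, 384, 3072, 24576]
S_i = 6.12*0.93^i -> [6.12, 5.69, 5.29, 4.92, 4.58]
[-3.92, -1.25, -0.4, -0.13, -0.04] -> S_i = -3.92*0.32^i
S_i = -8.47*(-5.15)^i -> [-8.47, 43.62, -224.65, 1156.92, -5958.16]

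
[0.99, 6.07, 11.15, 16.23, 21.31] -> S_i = 0.99 + 5.08*i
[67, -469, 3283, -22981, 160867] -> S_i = 67*-7^i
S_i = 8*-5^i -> [8, -40, 200, -1000, 5000]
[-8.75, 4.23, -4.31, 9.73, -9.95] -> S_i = Random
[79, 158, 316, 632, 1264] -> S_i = 79*2^i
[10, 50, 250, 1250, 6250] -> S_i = 10*5^i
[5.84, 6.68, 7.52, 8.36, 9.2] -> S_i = 5.84 + 0.84*i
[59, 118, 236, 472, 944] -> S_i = 59*2^i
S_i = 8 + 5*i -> [8, 13, 18, 23, 28]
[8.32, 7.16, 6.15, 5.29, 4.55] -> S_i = 8.32*0.86^i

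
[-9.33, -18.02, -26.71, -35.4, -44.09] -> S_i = -9.33 + -8.69*i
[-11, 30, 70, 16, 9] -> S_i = Random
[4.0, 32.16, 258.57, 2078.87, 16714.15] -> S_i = 4.00*8.04^i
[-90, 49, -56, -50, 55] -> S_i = Random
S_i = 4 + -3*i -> [4, 1, -2, -5, -8]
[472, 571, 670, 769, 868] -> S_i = 472 + 99*i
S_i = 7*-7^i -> [7, -49, 343, -2401, 16807]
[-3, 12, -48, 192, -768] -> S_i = -3*-4^i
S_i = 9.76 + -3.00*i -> [9.76, 6.76, 3.76, 0.76, -2.24]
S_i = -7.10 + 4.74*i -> [-7.1, -2.36, 2.38, 7.12, 11.86]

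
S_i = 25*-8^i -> [25, -200, 1600, -12800, 102400]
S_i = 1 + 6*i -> [1, 7, 13, 19, 25]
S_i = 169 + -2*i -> [169, 167, 165, 163, 161]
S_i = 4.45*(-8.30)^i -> [4.45, -36.94, 306.56, -2544.45, 21118.95]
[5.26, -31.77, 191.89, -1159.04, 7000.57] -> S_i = 5.26*(-6.04)^i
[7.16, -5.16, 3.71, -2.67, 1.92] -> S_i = 7.16*(-0.72)^i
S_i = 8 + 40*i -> [8, 48, 88, 128, 168]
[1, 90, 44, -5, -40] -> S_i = Random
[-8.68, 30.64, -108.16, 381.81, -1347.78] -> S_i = -8.68*(-3.53)^i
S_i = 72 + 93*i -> [72, 165, 258, 351, 444]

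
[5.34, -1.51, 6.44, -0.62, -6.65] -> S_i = Random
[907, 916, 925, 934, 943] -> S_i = 907 + 9*i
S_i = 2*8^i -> [2, 16, 128, 1024, 8192]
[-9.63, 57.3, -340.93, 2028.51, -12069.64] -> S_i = -9.63*(-5.95)^i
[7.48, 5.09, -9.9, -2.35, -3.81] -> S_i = Random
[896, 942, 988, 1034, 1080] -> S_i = 896 + 46*i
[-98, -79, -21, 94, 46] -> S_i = Random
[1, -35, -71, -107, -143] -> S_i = 1 + -36*i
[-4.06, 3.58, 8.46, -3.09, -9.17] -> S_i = Random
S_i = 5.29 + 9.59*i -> [5.29, 14.88, 24.47, 34.06, 43.65]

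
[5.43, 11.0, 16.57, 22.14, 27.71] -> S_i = 5.43 + 5.57*i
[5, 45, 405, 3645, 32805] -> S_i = 5*9^i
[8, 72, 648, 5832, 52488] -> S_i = 8*9^i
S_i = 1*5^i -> [1, 5, 25, 125, 625]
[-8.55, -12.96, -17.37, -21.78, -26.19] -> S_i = -8.55 + -4.41*i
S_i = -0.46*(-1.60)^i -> [-0.46, 0.74, -1.18, 1.88, -3.01]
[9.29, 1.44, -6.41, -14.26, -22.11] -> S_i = 9.29 + -7.85*i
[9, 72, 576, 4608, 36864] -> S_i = 9*8^i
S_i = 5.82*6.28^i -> [5.82, 36.55, 229.53, 1441.46, 9052.35]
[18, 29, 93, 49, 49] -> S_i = Random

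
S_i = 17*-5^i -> [17, -85, 425, -2125, 10625]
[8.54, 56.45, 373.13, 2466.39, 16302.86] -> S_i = 8.54*6.61^i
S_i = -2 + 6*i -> [-2, 4, 10, 16, 22]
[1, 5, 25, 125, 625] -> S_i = 1*5^i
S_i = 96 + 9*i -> [96, 105, 114, 123, 132]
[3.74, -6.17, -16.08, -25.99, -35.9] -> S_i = 3.74 + -9.91*i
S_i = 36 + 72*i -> [36, 108, 180, 252, 324]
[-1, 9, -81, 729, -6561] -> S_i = -1*-9^i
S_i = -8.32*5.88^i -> [-8.32, -48.92, -287.66, -1691.43, -9945.64]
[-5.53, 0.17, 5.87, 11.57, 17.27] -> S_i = -5.53 + 5.70*i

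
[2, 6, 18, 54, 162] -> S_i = 2*3^i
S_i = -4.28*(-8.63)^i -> [-4.28, 36.94, -318.76, 2750.91, -23740.34]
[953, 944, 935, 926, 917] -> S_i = 953 + -9*i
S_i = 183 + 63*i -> [183, 246, 309, 372, 435]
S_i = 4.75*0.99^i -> [4.75, 4.7, 4.66, 4.61, 4.56]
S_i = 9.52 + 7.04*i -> [9.52, 16.56, 23.6, 30.64, 37.68]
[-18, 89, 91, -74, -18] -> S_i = Random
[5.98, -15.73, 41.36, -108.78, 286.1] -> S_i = 5.98*(-2.63)^i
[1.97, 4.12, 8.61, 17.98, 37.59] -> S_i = 1.97*2.09^i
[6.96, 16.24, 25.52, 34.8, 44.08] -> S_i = 6.96 + 9.28*i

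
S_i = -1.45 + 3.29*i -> [-1.45, 1.84, 5.13, 8.42, 11.71]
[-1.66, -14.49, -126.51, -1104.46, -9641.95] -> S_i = -1.66*8.73^i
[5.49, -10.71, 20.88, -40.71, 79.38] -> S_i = 5.49*(-1.95)^i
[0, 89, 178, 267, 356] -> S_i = 0 + 89*i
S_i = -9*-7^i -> [-9, 63, -441, 3087, -21609]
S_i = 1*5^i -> [1, 5, 25, 125, 625]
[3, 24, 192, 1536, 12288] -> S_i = 3*8^i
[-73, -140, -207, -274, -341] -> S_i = -73 + -67*i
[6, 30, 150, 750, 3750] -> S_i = 6*5^i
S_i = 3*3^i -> [3, 9, 27, 81, 243]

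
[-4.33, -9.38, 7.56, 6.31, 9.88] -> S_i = Random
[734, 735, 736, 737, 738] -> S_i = 734 + 1*i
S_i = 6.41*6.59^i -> [6.41, 42.24, 278.37, 1834.49, 12089.26]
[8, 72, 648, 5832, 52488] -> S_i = 8*9^i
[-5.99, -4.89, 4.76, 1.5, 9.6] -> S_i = Random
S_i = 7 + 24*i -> [7, 31, 55, 79, 103]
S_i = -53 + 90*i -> [-53, 37, 127, 217, 307]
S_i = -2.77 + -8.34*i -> [-2.77, -11.11, -19.45, -27.79, -36.13]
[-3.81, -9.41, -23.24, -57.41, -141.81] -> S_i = -3.81*2.47^i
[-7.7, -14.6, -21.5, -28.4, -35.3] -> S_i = -7.70 + -6.90*i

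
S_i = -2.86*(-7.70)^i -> [-2.86, 22.02, -169.57, 1305.68, -10053.77]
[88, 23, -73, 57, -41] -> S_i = Random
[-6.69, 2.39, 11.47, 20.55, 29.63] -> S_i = -6.69 + 9.08*i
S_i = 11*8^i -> [11, 88, 704, 5632, 45056]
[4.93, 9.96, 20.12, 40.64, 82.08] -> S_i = 4.93*2.02^i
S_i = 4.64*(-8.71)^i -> [4.64, -40.41, 352.01, -3066.0, 26704.88]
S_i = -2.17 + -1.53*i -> [-2.17, -3.7, -5.23, -6.76, -8.29]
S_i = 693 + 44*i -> [693, 737, 781, 825, 869]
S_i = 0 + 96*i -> [0, 96, 192, 288, 384]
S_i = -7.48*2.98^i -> [-7.48, -22.29, -66.43, -197.95, -589.88]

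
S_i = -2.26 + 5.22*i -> [-2.26, 2.96, 8.18, 13.4, 18.62]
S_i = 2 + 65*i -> [2, 67, 132, 197, 262]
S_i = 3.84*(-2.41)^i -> [3.84, -9.25, 22.3, -53.75, 129.54]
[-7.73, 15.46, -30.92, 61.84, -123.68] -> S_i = -7.73*(-2.00)^i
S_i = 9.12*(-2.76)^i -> [9.12, -25.17, 69.47, -191.74, 529.21]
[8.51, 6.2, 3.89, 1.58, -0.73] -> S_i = 8.51 + -2.31*i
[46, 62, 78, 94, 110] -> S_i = 46 + 16*i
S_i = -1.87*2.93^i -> [-1.87, -5.48, -16.05, -47.04, -137.82]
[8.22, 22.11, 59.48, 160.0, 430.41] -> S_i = 8.22*2.69^i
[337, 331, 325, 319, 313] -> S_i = 337 + -6*i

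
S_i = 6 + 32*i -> [6, 38, 70, 102, 134]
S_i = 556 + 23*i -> [556, 579, 602, 625, 648]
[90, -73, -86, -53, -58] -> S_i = Random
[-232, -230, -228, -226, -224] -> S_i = -232 + 2*i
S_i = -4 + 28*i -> [-4, 24, 52, 80, 108]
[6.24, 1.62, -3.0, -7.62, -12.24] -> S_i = 6.24 + -4.62*i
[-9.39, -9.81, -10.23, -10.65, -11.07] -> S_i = -9.39 + -0.42*i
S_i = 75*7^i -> [75, 525, 3675, 25725, 180075]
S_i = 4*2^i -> [4, 8, 16, 32, 64]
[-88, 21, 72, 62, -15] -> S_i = Random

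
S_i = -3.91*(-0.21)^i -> [-3.91, 0.82, -0.17, 0.04, -0.01]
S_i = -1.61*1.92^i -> [-1.61, -3.09, -5.94, -11.4, -21.88]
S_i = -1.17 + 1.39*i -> [-1.17, 0.22, 1.61, 3.0, 4.39]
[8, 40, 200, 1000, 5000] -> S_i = 8*5^i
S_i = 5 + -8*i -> [5, -3, -11, -19, -27]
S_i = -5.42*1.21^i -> [-5.42, -6.56, -7.94, -9.6, -11.62]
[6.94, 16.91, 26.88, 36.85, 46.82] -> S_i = 6.94 + 9.97*i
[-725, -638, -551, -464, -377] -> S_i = -725 + 87*i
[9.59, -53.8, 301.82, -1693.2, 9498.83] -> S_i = 9.59*(-5.61)^i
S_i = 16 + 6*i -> [16, 22, 28, 34, 40]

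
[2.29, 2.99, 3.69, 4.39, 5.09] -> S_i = 2.29 + 0.70*i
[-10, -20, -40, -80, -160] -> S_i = -10*2^i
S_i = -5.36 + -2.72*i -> [-5.36, -8.08, -10.8, -13.52, -16.24]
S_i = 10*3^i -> [10, 30, 90, 270, 810]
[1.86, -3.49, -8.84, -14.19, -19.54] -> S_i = 1.86 + -5.35*i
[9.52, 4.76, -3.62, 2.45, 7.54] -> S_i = Random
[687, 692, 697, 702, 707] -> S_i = 687 + 5*i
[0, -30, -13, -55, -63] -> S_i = Random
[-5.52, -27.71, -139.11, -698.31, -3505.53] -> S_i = -5.52*5.02^i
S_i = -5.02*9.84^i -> [-5.02, -49.4, -486.06, -4782.87, -47063.49]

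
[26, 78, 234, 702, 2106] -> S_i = 26*3^i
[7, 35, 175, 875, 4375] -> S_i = 7*5^i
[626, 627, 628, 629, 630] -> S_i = 626 + 1*i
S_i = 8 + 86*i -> [8, 94, 180, 266, 352]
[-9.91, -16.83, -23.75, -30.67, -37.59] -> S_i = -9.91 + -6.92*i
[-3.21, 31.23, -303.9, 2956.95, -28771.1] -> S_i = -3.21*(-9.73)^i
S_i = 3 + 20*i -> [3, 23, 43, 63, 83]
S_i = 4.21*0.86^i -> [4.21, 3.62, 3.11, 2.68, 2.3]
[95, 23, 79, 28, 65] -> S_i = Random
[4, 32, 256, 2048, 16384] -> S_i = 4*8^i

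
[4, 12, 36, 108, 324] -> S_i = 4*3^i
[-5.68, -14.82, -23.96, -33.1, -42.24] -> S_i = -5.68 + -9.14*i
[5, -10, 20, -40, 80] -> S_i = 5*-2^i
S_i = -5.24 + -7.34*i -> [-5.24, -12.58, -19.92, -27.26, -34.6]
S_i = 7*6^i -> [7, 42, 252, 1512, 9072]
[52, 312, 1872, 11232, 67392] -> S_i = 52*6^i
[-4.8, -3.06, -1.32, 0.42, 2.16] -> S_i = -4.80 + 1.74*i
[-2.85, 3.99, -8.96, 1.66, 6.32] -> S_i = Random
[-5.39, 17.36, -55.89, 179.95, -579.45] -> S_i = -5.39*(-3.22)^i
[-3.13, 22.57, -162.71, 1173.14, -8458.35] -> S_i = -3.13*(-7.21)^i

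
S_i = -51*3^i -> [-51, -153, -459, -1377, -4131]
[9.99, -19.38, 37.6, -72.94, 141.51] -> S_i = 9.99*(-1.94)^i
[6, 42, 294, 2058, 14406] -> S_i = 6*7^i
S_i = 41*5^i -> [41, 205, 1025, 5125, 25625]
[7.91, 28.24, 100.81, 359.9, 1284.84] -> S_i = 7.91*3.57^i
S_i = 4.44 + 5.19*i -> [4.44, 9.63, 14.82, 20.01, 25.2]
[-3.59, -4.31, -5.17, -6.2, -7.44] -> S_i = -3.59*1.20^i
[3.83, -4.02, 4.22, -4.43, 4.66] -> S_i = 3.83*(-1.05)^i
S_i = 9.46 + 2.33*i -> [9.46, 11.79, 14.12, 16.45, 18.78]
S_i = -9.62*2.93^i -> [-9.62, -28.19, -82.59, -241.98, -709.0]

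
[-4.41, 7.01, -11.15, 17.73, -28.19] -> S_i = -4.41*(-1.59)^i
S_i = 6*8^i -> [6, 48, 384, 3072, 24576]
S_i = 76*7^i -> [76, 532, 3724, 26068, 182476]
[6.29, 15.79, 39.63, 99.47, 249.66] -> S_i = 6.29*2.51^i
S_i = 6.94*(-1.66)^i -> [6.94, -11.52, 19.12, -31.75, 52.7]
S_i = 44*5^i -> [44, 220, 1100, 5500, 27500]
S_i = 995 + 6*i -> [995, 1001, 1007, 1013, 1019]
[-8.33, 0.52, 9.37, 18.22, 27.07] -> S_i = -8.33 + 8.85*i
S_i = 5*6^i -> [5, 30, 180, 1080, 6480]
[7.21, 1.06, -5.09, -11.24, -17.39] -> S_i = 7.21 + -6.15*i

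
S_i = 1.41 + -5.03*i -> [1.41, -3.62, -8.65, -13.68, -18.71]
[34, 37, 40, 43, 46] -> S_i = 34 + 3*i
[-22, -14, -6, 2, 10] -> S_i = -22 + 8*i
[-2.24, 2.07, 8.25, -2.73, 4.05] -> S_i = Random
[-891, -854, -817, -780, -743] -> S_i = -891 + 37*i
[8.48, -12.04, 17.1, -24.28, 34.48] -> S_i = 8.48*(-1.42)^i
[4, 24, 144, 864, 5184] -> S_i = 4*6^i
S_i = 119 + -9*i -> [119, 110, 101, 92, 83]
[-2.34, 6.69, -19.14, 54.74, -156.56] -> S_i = -2.34*(-2.86)^i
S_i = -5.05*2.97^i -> [-5.05, -15.0, -44.55, -132.3, -392.93]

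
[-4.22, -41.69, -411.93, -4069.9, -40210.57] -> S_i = -4.22*9.88^i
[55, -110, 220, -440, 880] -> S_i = 55*-2^i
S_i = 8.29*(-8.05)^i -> [8.29, -66.73, 537.21, -4324.56, 34812.73]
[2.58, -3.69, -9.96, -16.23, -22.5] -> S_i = 2.58 + -6.27*i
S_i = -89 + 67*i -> [-89, -22, 45, 112, 179]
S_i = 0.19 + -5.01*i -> [0.19, -4.82, -9.83, -14.84, -19.85]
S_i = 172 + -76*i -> [172, 96, 20, -56, -132]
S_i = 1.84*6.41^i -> [1.84, 11.79, 75.6, 484.61, 3106.35]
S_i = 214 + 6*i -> [214, 220, 226, 232, 238]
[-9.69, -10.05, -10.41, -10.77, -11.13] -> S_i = -9.69 + -0.36*i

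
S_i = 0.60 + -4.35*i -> [0.6, -3.75, -8.1, -12.45, -16.8]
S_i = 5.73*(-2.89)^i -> [5.73, -16.56, 47.86, -138.31, 399.71]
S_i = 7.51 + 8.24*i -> [7.51, 15.75, 23.99, 32.23, 40.47]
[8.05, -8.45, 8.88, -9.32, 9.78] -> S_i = 8.05*(-1.05)^i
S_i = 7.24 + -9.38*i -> [7.24, -2.14, -11.52, -20.9, -30.28]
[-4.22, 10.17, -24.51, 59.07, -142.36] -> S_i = -4.22*(-2.41)^i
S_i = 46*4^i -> [46, 184, 736, 2944, 11776]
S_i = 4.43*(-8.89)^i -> [4.43, -39.38, 350.11, -3112.5, 27670.1]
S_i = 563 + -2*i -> [563, 561, 559, 557, 555]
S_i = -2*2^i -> [-2, -4, -8, -16, -32]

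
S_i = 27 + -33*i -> [27, -6, -39, -72, -105]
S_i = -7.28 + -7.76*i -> [-7.28, -15.04, -22.8, -30.56, -38.32]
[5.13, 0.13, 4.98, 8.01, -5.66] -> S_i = Random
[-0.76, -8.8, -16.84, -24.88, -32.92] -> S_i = -0.76 + -8.04*i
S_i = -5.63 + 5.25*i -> [-5.63, -0.38, 4.87, 10.12, 15.37]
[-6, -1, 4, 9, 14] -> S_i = -6 + 5*i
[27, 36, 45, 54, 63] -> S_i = 27 + 9*i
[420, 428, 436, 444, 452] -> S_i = 420 + 8*i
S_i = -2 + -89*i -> [-2, -91, -180, -269, -358]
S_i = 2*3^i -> [2, 6, 18, 54, 162]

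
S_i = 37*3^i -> [37, 111, 333, 999, 2997]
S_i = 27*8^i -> [27, 216, 1728, 13824, 110592]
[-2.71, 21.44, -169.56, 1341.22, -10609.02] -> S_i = -2.71*(-7.91)^i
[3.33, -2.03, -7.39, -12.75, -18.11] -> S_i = 3.33 + -5.36*i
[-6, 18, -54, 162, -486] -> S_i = -6*-3^i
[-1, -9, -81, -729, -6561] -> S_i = -1*9^i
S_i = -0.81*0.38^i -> [-0.81, -0.31, -0.12, -0.04, -0.02]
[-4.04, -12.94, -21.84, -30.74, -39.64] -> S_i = -4.04 + -8.90*i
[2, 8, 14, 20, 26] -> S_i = 2 + 6*i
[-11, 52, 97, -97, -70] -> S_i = Random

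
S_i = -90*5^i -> [-90, -450, -2250, -11250, -56250]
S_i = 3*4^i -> [3, 12, 48, 192, 768]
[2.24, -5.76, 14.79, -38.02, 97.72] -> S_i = 2.24*(-2.57)^i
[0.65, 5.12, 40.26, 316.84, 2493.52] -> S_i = 0.65*7.87^i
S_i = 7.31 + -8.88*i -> [7.31, -1.57, -10.45, -19.33, -28.21]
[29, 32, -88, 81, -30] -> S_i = Random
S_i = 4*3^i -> [4, 12, 36, 108, 324]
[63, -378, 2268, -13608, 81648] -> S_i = 63*-6^i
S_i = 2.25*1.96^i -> [2.25, 4.41, 8.64, 16.94, 33.21]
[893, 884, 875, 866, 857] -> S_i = 893 + -9*i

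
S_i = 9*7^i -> [9, 63, 441, 3087, 21609]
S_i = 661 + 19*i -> [661, 680, 699, 718, 737]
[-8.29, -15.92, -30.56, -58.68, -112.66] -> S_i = -8.29*1.92^i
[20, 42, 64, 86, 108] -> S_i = 20 + 22*i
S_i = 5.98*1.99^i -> [5.98, 11.9, 23.68, 47.13, 93.78]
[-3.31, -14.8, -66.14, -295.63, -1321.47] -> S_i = -3.31*4.47^i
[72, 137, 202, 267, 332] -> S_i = 72 + 65*i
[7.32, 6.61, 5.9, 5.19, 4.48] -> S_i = 7.32 + -0.71*i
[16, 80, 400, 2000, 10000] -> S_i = 16*5^i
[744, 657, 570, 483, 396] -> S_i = 744 + -87*i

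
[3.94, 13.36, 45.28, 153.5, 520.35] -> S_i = 3.94*3.39^i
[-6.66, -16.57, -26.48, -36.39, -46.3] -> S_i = -6.66 + -9.91*i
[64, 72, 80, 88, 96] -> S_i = 64 + 8*i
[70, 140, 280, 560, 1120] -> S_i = 70*2^i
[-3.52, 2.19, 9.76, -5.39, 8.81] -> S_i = Random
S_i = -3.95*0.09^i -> [-3.95, -0.36, -0.03, -0.0, -0.0]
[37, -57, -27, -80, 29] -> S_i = Random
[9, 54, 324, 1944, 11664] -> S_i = 9*6^i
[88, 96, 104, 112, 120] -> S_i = 88 + 8*i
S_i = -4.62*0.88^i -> [-4.62, -4.07, -3.58, -3.15, -2.77]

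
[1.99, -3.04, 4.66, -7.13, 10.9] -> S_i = 1.99*(-1.53)^i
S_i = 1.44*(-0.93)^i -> [1.44, -1.34, 1.25, -1.16, 1.08]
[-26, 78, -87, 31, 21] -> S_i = Random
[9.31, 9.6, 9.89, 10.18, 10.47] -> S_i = 9.31 + 0.29*i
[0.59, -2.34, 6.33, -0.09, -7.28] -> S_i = Random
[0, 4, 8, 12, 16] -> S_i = 0 + 4*i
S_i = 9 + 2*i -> [9, 11, 13, 15, 17]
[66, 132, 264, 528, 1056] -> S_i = 66*2^i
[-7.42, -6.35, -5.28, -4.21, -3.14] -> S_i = -7.42 + 1.07*i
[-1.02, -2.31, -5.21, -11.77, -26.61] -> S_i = -1.02*2.26^i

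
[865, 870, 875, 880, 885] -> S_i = 865 + 5*i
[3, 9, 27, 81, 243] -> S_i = 3*3^i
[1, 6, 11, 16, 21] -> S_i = 1 + 5*i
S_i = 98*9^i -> [98, 882, 7938, 71442, 642978]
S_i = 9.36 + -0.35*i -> [9.36, 9.01, 8.66, 8.31, 7.96]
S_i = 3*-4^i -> [3, -12, 48, -192, 768]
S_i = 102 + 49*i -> [102, 151, 200, 249, 298]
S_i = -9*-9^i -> [-9, 81, -729, 6561, -59049]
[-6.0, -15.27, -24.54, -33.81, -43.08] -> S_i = -6.00 + -9.27*i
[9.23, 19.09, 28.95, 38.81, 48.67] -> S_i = 9.23 + 9.86*i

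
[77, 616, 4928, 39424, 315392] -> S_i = 77*8^i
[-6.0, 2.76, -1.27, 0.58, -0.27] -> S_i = -6.00*(-0.46)^i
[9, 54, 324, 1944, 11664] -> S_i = 9*6^i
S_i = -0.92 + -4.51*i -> [-0.92, -5.43, -9.94, -14.45, -18.96]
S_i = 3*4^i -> [3, 12, 48, 192, 768]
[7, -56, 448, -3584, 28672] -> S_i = 7*-8^i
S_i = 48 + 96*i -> [48, 144, 240, 336, 432]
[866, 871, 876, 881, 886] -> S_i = 866 + 5*i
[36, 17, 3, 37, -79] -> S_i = Random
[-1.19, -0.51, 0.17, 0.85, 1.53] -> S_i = -1.19 + 0.68*i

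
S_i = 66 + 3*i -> [66, 69, 72, 75, 78]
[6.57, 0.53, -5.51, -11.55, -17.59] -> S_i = 6.57 + -6.04*i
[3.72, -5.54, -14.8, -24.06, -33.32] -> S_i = 3.72 + -9.26*i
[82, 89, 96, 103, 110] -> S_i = 82 + 7*i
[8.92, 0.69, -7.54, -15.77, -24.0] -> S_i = 8.92 + -8.23*i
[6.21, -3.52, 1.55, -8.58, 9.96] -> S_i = Random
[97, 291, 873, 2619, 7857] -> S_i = 97*3^i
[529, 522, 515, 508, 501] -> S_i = 529 + -7*i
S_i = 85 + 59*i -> [85, 144, 203, 262, 321]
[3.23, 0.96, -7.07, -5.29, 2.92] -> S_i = Random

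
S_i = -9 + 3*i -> [-9, -6, -3, 0, 3]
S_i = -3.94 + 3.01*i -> [-3.94, -0.93, 2.08, 5.09, 8.1]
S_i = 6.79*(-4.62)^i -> [6.79, -31.37, 144.93, -669.57, 3093.41]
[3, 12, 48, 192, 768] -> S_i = 3*4^i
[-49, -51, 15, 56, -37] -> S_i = Random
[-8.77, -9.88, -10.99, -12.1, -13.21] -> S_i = -8.77 + -1.11*i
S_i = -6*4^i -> [-6, -24, -96, -384, -1536]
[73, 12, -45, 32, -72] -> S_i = Random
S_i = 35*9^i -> [35, 315, 2835, 25515, 229635]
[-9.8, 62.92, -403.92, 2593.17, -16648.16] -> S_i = -9.80*(-6.42)^i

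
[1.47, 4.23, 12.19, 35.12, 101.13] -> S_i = 1.47*2.88^i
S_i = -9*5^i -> [-9, -45, -225, -1125, -5625]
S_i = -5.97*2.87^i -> [-5.97, -17.13, -49.17, -141.13, -405.04]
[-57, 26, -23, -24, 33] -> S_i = Random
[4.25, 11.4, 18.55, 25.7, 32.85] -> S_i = 4.25 + 7.15*i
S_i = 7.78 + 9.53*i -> [7.78, 17.31, 26.84, 36.37, 45.9]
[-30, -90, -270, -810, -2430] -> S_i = -30*3^i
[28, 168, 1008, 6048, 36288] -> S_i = 28*6^i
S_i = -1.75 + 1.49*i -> [-1.75, -0.26, 1.23, 2.72, 4.21]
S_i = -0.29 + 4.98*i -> [-0.29, 4.69, 9.67, 14.65, 19.63]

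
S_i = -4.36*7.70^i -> [-4.36, -33.57, -258.5, -1990.48, -15326.73]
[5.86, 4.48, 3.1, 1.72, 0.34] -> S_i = 5.86 + -1.38*i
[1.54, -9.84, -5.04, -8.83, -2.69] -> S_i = Random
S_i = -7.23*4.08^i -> [-7.23, -29.5, -120.35, -491.04, -2003.45]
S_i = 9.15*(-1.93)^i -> [9.15, -17.66, 34.08, -65.78, 126.96]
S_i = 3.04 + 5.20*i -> [3.04, 8.24, 13.44, 18.64, 23.84]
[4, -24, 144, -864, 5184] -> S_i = 4*-6^i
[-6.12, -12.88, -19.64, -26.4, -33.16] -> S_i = -6.12 + -6.76*i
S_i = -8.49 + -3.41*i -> [-8.49, -11.9, -15.31, -18.72, -22.13]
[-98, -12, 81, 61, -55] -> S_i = Random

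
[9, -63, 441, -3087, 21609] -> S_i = 9*-7^i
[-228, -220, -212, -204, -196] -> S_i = -228 + 8*i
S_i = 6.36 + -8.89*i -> [6.36, -2.53, -11.42, -20.31, -29.2]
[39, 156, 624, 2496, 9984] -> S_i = 39*4^i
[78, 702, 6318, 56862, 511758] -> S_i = 78*9^i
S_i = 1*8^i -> [1, 8, 64, 512, 4096]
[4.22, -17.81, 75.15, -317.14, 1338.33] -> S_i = 4.22*(-4.22)^i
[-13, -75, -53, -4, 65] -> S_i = Random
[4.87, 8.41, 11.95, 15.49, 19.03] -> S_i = 4.87 + 3.54*i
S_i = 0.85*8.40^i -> [0.85, 7.14, 59.98, 503.8, 4231.91]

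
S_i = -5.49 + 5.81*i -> [-5.49, 0.32, 6.13, 11.94, 17.75]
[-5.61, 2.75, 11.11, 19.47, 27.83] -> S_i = -5.61 + 8.36*i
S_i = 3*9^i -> [3, 27, 243, 2187, 19683]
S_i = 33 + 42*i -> [33, 75, 117, 159, 201]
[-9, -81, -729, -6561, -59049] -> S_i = -9*9^i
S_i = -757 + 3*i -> [-757, -754, -751, -748, -745]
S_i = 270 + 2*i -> [270, 272, 274, 276, 278]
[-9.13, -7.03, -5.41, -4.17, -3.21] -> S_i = -9.13*0.77^i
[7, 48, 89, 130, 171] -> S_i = 7 + 41*i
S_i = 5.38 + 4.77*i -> [5.38, 10.15, 14.92, 19.69, 24.46]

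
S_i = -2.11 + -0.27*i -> [-2.11, -2.38, -2.65, -2.92, -3.19]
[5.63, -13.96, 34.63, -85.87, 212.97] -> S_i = 5.63*(-2.48)^i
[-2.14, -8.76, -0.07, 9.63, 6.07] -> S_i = Random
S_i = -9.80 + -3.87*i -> [-9.8, -13.67, -17.54, -21.41, -25.28]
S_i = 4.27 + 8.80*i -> [4.27, 13.07, 21.87, 30.67, 39.47]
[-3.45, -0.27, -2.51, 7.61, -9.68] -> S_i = Random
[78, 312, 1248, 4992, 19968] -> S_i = 78*4^i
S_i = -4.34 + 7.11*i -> [-4.34, 2.77, 9.88, 16.99, 24.1]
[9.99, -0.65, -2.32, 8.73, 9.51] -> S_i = Random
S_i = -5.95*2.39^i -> [-5.95, -14.22, -33.99, -81.23, -194.14]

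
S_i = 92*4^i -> [92, 368, 1472, 5888, 23552]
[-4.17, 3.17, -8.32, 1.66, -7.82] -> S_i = Random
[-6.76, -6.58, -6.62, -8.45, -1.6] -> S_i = Random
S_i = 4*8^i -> [4, 32, 256, 2048, 16384]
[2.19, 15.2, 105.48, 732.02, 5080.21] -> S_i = 2.19*6.94^i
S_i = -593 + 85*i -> [-593, -508, -423, -338, -253]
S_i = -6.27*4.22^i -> [-6.27, -26.46, -111.66, -471.2, -1988.46]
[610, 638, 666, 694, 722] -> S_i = 610 + 28*i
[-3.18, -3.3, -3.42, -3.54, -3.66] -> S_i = -3.18 + -0.12*i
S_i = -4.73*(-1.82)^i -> [-4.73, 8.61, -15.67, 28.52, -51.9]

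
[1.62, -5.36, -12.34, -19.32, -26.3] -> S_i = 1.62 + -6.98*i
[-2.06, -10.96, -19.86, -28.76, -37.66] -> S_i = -2.06 + -8.90*i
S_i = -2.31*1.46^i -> [-2.31, -3.37, -4.92, -7.19, -10.5]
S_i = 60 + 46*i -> [60, 106, 152, 198, 244]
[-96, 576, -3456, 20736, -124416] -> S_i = -96*-6^i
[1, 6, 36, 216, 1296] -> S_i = 1*6^i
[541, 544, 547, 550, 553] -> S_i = 541 + 3*i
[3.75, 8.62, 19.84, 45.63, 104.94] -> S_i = 3.75*2.30^i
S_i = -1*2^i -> [-1, -2, -4, -8, -16]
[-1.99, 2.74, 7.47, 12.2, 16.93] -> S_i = -1.99 + 4.73*i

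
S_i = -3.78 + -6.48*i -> [-3.78, -10.26, -16.74, -23.22, -29.7]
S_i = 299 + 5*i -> [299, 304, 309, 314, 319]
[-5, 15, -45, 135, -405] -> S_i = -5*-3^i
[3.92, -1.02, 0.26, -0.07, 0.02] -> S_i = 3.92*(-0.26)^i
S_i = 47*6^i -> [47, 282, 1692, 10152, 60912]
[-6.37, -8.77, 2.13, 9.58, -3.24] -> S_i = Random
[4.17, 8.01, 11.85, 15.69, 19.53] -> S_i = 4.17 + 3.84*i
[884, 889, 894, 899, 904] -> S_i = 884 + 5*i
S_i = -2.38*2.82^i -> [-2.38, -6.71, -18.93, -53.37, -150.51]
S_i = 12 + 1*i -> [12, 13, 14, 15, 16]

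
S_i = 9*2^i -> [9, 18, 36, 72, 144]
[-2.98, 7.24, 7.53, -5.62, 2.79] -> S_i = Random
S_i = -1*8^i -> [-1, -8, -64, -512, -4096]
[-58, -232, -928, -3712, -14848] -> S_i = -58*4^i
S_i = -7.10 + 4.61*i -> [-7.1, -2.49, 2.12, 6.73, 11.34]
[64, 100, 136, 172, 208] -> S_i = 64 + 36*i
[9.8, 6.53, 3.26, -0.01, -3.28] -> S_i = 9.80 + -3.27*i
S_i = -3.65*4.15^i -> [-3.65, -15.15, -62.86, -260.88, -1082.64]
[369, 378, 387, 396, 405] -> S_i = 369 + 9*i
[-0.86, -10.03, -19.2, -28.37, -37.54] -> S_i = -0.86 + -9.17*i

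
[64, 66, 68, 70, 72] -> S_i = 64 + 2*i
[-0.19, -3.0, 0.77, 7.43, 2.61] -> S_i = Random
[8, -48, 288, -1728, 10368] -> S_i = 8*-6^i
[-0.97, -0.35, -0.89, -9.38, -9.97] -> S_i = Random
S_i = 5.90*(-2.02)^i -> [5.9, -11.92, 24.07, -48.63, 98.23]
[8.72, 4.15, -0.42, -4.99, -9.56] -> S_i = 8.72 + -4.57*i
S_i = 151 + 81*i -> [151, 232, 313, 394, 475]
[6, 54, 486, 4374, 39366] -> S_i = 6*9^i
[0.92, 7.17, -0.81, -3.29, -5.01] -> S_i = Random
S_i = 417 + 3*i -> [417, 420, 423, 426, 429]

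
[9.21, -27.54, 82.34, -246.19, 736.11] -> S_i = 9.21*(-2.99)^i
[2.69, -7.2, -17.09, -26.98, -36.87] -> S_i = 2.69 + -9.89*i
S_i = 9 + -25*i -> [9, -16, -41, -66, -91]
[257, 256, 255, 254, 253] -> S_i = 257 + -1*i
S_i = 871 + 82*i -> [871, 953, 1035, 1117, 1199]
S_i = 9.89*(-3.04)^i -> [9.89, -30.07, 91.4, -277.85, 844.68]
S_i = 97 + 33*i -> [97, 130, 163, 196, 229]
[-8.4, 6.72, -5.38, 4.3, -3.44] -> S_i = -8.40*(-0.80)^i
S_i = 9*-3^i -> [9, -27, 81, -243, 729]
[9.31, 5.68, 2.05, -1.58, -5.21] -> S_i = 9.31 + -3.63*i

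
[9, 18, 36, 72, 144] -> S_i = 9*2^i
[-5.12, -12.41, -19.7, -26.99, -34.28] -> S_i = -5.12 + -7.29*i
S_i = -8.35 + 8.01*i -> [-8.35, -0.34, 7.67, 15.68, 23.69]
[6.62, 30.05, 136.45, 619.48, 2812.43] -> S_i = 6.62*4.54^i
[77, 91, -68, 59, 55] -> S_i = Random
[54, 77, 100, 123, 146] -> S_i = 54 + 23*i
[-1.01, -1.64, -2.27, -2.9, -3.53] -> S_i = -1.01 + -0.63*i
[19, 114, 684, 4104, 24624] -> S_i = 19*6^i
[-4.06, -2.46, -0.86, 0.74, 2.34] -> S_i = -4.06 + 1.60*i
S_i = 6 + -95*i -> [6, -89, -184, -279, -374]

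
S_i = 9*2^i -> [9, 18, 36, 72, 144]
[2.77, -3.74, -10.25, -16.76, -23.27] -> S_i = 2.77 + -6.51*i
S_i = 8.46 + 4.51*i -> [8.46, 12.97, 17.48, 21.99, 26.5]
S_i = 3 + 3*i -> [3, 6, 9, 12, 15]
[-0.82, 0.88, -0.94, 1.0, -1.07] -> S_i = -0.82*(-1.07)^i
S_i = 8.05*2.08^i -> [8.05, 16.74, 34.83, 72.44, 150.68]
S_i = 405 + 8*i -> [405, 413, 421, 429, 437]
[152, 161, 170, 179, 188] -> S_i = 152 + 9*i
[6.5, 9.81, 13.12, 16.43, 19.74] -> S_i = 6.50 + 3.31*i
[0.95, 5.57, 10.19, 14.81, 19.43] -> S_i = 0.95 + 4.62*i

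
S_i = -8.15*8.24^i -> [-8.15, -67.16, -553.37, -4559.73, -37572.19]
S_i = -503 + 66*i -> [-503, -437, -371, -305, -239]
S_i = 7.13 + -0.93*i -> [7.13, 6.2, 5.27, 4.34, 3.41]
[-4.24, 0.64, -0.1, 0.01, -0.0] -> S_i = -4.24*(-0.15)^i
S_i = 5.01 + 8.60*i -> [5.01, 13.61, 22.21, 30.81, 39.41]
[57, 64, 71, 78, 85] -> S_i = 57 + 7*i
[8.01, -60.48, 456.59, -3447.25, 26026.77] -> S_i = 8.01*(-7.55)^i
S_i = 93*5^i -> [93, 465, 2325, 11625, 58125]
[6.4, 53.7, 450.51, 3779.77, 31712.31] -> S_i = 6.40*8.39^i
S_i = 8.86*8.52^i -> [8.86, 75.49, 643.15, 5479.65, 46686.58]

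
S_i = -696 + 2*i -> [-696, -694, -692, -690, -688]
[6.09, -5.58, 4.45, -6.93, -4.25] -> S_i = Random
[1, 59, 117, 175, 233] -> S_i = 1 + 58*i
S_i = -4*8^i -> [-4, -32, -256, -2048, -16384]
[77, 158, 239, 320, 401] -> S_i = 77 + 81*i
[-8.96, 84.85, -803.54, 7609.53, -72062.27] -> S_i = -8.96*(-9.47)^i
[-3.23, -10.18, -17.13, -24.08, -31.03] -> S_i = -3.23 + -6.95*i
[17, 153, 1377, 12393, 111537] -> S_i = 17*9^i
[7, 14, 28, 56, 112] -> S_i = 7*2^i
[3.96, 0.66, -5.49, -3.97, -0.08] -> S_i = Random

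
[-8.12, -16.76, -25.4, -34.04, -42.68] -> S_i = -8.12 + -8.64*i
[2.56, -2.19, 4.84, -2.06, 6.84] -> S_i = Random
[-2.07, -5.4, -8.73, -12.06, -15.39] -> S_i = -2.07 + -3.33*i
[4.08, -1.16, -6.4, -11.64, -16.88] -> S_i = 4.08 + -5.24*i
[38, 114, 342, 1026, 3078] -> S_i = 38*3^i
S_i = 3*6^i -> [3, 18, 108, 648, 3888]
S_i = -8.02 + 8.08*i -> [-8.02, 0.06, 8.14, 16.22, 24.3]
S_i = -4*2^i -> [-4, -8, -16, -32, -64]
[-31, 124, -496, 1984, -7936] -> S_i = -31*-4^i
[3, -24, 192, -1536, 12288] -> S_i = 3*-8^i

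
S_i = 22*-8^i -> [22, -176, 1408, -11264, 90112]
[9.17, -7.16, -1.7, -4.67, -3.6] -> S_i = Random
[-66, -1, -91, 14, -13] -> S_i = Random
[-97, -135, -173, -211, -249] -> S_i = -97 + -38*i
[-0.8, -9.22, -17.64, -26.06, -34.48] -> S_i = -0.80 + -8.42*i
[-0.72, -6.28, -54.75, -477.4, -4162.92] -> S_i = -0.72*8.72^i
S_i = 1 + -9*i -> [1, -8, -17, -26, -35]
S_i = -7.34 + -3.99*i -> [-7.34, -11.33, -15.32, -19.31, -23.3]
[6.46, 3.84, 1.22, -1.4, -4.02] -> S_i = 6.46 + -2.62*i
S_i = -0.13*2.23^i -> [-0.13, -0.29, -0.65, -1.44, -3.21]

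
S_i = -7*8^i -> [-7, -56, -448, -3584, -28672]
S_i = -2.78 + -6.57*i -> [-2.78, -9.35, -15.92, -22.49, -29.06]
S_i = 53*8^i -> [53, 424, 3392, 27136, 217088]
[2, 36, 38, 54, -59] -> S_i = Random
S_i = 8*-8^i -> [8, -64, 512, -4096, 32768]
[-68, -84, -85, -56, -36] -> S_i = Random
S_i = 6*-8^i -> [6, -48, 384, -3072, 24576]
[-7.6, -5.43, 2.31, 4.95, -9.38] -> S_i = Random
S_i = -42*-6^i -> [-42, 252, -1512, 9072, -54432]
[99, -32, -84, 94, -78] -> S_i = Random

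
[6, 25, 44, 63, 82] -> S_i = 6 + 19*i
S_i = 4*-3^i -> [4, -12, 36, -108, 324]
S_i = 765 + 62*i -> [765, 827, 889, 951, 1013]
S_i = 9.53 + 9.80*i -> [9.53, 19.33, 29.13, 38.93, 48.73]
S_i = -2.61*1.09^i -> [-2.61, -2.84, -3.1, -3.38, -3.68]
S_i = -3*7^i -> [-3, -21, -147, -1029, -7203]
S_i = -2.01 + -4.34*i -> [-2.01, -6.35, -10.69, -15.03, -19.37]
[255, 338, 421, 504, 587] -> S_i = 255 + 83*i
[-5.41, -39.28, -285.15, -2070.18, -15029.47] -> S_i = -5.41*7.26^i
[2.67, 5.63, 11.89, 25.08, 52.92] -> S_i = 2.67*2.11^i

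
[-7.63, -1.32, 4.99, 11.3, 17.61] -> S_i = -7.63 + 6.31*i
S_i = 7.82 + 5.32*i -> [7.82, 13.14, 18.46, 23.78, 29.1]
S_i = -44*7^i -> [-44, -308, -2156, -15092, -105644]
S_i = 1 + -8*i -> [1, -7, -15, -23, -31]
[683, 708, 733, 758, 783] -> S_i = 683 + 25*i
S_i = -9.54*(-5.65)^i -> [-9.54, 53.9, -304.54, 1720.65, -9721.7]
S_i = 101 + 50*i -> [101, 151, 201, 251, 301]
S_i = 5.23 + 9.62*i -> [5.23, 14.85, 24.47, 34.09, 43.71]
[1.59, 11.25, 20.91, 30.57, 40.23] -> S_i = 1.59 + 9.66*i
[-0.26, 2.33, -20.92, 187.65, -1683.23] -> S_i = -0.26*(-8.97)^i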